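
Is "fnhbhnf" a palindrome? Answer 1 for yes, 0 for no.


Input: fnhbhnf
Reversed: fnhbhnf
  Compare pos 0 ('f') with pos 6 ('f'): match
  Compare pos 1 ('n') with pos 5 ('n'): match
  Compare pos 2 ('h') with pos 4 ('h'): match
Result: palindrome

1


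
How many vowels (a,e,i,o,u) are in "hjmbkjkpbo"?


Input: hjmbkjkpbo
Checking each character:
  'h' at position 0: consonant
  'j' at position 1: consonant
  'm' at position 2: consonant
  'b' at position 3: consonant
  'k' at position 4: consonant
  'j' at position 5: consonant
  'k' at position 6: consonant
  'p' at position 7: consonant
  'b' at position 8: consonant
  'o' at position 9: vowel (running total: 1)
Total vowels: 1

1


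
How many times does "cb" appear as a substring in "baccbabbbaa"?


Searching for "cb" in "baccbabbbaa"
Scanning each position:
  Position 0: "ba" => no
  Position 1: "ac" => no
  Position 2: "cc" => no
  Position 3: "cb" => MATCH
  Position 4: "ba" => no
  Position 5: "ab" => no
  Position 6: "bb" => no
  Position 7: "bb" => no
  Position 8: "ba" => no
  Position 9: "aa" => no
Total occurrences: 1

1


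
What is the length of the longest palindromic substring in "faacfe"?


Input: "faacfe"
Checking substrings for palindromes:
  [1:3] "aa" (len 2) => palindrome
Longest palindromic substring: "aa" with length 2

2


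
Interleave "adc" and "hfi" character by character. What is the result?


Interleaving "adc" and "hfi":
  Position 0: 'a' from first, 'h' from second => "ah"
  Position 1: 'd' from first, 'f' from second => "df"
  Position 2: 'c' from first, 'i' from second => "ci"
Result: ahdfci

ahdfci


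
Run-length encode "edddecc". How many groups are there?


Input: edddecc
Scanning for consecutive runs:
  Group 1: 'e' x 1 (positions 0-0)
  Group 2: 'd' x 3 (positions 1-3)
  Group 3: 'e' x 1 (positions 4-4)
  Group 4: 'c' x 2 (positions 5-6)
Total groups: 4

4


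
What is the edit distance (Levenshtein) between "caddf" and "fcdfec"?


Computing edit distance: "caddf" -> "fcdfec"
DP table:
           f    c    d    f    e    c
      0    1    2    3    4    5    6
  c   1    1    1    2    3    4    5
  a   2    2    2    2    3    4    5
  d   3    3    3    2    3    4    5
  d   4    4    4    3    3    4    5
  f   5    4    5    4    3    4    5
Edit distance = dp[5][6] = 5

5


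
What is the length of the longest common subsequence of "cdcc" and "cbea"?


LCS of "cdcc" and "cbea"
DP table:
           c    b    e    a
      0    0    0    0    0
  c   0    1    1    1    1
  d   0    1    1    1    1
  c   0    1    1    1    1
  c   0    1    1    1    1
LCS length = dp[4][4] = 1

1


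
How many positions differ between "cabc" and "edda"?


Comparing "cabc" and "edda" position by position:
  Position 0: 'c' vs 'e' => DIFFER
  Position 1: 'a' vs 'd' => DIFFER
  Position 2: 'b' vs 'd' => DIFFER
  Position 3: 'c' vs 'a' => DIFFER
Positions that differ: 4

4


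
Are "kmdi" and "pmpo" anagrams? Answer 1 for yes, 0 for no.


Strings: "kmdi", "pmpo"
Sorted first:  dikm
Sorted second: mopp
Differ at position 0: 'd' vs 'm' => not anagrams

0


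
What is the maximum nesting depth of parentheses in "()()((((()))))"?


Input: "()()((((()))))"
Tracking depth:
  Position 0 '(': depth becomes 1
  Position 1 ')': depth becomes 0
  Position 2 '(': depth becomes 1
  Position 3 ')': depth becomes 0
  Position 4 '(': depth becomes 1
  Position 5 '(': depth becomes 2
  Position 6 '(': depth becomes 3
  Position 7 '(': depth becomes 4
  Position 8 '(': depth becomes 5
  Position 9 ')': depth becomes 4
  Position 10 ')': depth becomes 3
  Position 11 ')': depth becomes 2
  Position 12 ')': depth becomes 1
  Position 13 ')': depth becomes 0
Maximum depth reached: 5

5


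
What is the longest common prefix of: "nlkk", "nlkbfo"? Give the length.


Words: nlkk, nlkbfo
  Position 0: all 'n' => match
  Position 1: all 'l' => match
  Position 2: all 'k' => match
  Position 3: ('k', 'b') => mismatch, stop
LCP = "nlk" (length 3)

3


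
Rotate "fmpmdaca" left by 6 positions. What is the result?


Input: "fmpmdaca", rotate left by 6
First 6 characters: "fmpmda"
Remaining characters: "ca"
Concatenate remaining + first: "ca" + "fmpmda" = "cafmpmda"

cafmpmda


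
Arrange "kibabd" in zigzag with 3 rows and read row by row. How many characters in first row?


Zigzag "kibabd" into 3 rows:
Placing characters:
  'k' => row 0
  'i' => row 1
  'b' => row 2
  'a' => row 1
  'b' => row 0
  'd' => row 1
Rows:
  Row 0: "kb"
  Row 1: "iad"
  Row 2: "b"
First row length: 2

2


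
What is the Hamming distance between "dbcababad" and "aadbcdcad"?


Comparing "dbcababad" and "aadbcdcad" position by position:
  Position 0: 'd' vs 'a' => differ
  Position 1: 'b' vs 'a' => differ
  Position 2: 'c' vs 'd' => differ
  Position 3: 'a' vs 'b' => differ
  Position 4: 'b' vs 'c' => differ
  Position 5: 'a' vs 'd' => differ
  Position 6: 'b' vs 'c' => differ
  Position 7: 'a' vs 'a' => same
  Position 8: 'd' vs 'd' => same
Total differences (Hamming distance): 7

7


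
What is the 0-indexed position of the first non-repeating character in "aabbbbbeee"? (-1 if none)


Input: aabbbbbeee
Character frequencies:
  'a': 2
  'b': 5
  'e': 3
Scanning left to right for freq == 1:
  Position 0 ('a'): freq=2, skip
  Position 1 ('a'): freq=2, skip
  Position 2 ('b'): freq=5, skip
  Position 3 ('b'): freq=5, skip
  Position 4 ('b'): freq=5, skip
  Position 5 ('b'): freq=5, skip
  Position 6 ('b'): freq=5, skip
  Position 7 ('e'): freq=3, skip
  Position 8 ('e'): freq=3, skip
  Position 9 ('e'): freq=3, skip
  No unique character found => answer = -1

-1


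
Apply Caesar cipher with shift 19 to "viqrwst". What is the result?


Caesar cipher: shift "viqrwst" by 19
  'v' (pos 21) + 19 = pos 14 = 'o'
  'i' (pos 8) + 19 = pos 1 = 'b'
  'q' (pos 16) + 19 = pos 9 = 'j'
  'r' (pos 17) + 19 = pos 10 = 'k'
  'w' (pos 22) + 19 = pos 15 = 'p'
  's' (pos 18) + 19 = pos 11 = 'l'
  't' (pos 19) + 19 = pos 12 = 'm'
Result: objkplm

objkplm


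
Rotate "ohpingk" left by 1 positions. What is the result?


Input: "ohpingk", rotate left by 1
First 1 characters: "o"
Remaining characters: "hpingk"
Concatenate remaining + first: "hpingk" + "o" = "hpingko"

hpingko


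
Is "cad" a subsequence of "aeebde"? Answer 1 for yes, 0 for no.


Check if "cad" is a subsequence of "aeebde"
Greedy scan:
  Position 0 ('a'): no match needed
  Position 1 ('e'): no match needed
  Position 2 ('e'): no match needed
  Position 3 ('b'): no match needed
  Position 4 ('d'): no match needed
  Position 5 ('e'): no match needed
Only matched 0/3 characters => not a subsequence

0


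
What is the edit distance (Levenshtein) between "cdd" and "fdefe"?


Computing edit distance: "cdd" -> "fdefe"
DP table:
           f    d    e    f    e
      0    1    2    3    4    5
  c   1    1    2    3    4    5
  d   2    2    1    2    3    4
  d   3    3    2    2    3    4
Edit distance = dp[3][5] = 4

4


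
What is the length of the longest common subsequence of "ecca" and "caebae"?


LCS of "ecca" and "caebae"
DP table:
           c    a    e    b    a    e
      0    0    0    0    0    0    0
  e   0    0    0    1    1    1    1
  c   0    1    1    1    1    1    1
  c   0    1    1    1    1    1    1
  a   0    1    2    2    2    2    2
LCS length = dp[4][6] = 2

2


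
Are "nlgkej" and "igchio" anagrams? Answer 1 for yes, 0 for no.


Strings: "nlgkej", "igchio"
Sorted first:  egjkln
Sorted second: cghiio
Differ at position 0: 'e' vs 'c' => not anagrams

0


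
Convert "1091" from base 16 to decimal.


Input: "1091" in base 16
Positional expansion:
  Digit '1' (value 1) x 16^3 = 4096
  Digit '0' (value 0) x 16^2 = 0
  Digit '9' (value 9) x 16^1 = 144
  Digit '1' (value 1) x 16^0 = 1
Sum = 4241

4241


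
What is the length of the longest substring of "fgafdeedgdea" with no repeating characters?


Input: "fgafdeedgdea"
Sliding window (track last position of each char):
  Position 0 ('f'): window [0,0] length 1 -- new best
  Position 1 ('g'): window [0,1] length 2 -- new best
  Position 2 ('a'): window [0,2] length 3 -- new best
  Position 3 ('f'): repeat (last at 0), move window start to 1
  Position 3 ('f'): window [1,3] length 3
  Position 4 ('d'): window [1,4] length 4 -- new best
  Position 5 ('e'): window [1,5] length 5 -- new best
  Position 6 ('e'): repeat (last at 5), move window start to 6
  Position 6 ('e'): window [6,6] length 1
  Position 7 ('d'): window [6,7] length 2
  Position 8 ('g'): window [6,8] length 3
  Position 9 ('d'): repeat (last at 7), move window start to 8
  Position 9 ('d'): window [8,9] length 2
  Position 10 ('e'): window [8,10] length 3
  Position 11 ('a'): window [8,11] length 4
Longest substring with no repeats: "gafde" with length 5

5


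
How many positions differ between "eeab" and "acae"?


Comparing "eeab" and "acae" position by position:
  Position 0: 'e' vs 'a' => DIFFER
  Position 1: 'e' vs 'c' => DIFFER
  Position 2: 'a' vs 'a' => same
  Position 3: 'b' vs 'e' => DIFFER
Positions that differ: 3

3


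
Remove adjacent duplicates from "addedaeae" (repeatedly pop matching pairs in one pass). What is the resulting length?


Input: addedaeae
Stack-based adjacent duplicate removal:
  Read 'a': push. Stack: a
  Read 'd': push. Stack: ad
  Read 'd': matches stack top 'd' => pop. Stack: a
  Read 'e': push. Stack: ae
  Read 'd': push. Stack: aed
  Read 'a': push. Stack: aeda
  Read 'e': push. Stack: aedae
  Read 'a': push. Stack: aedaea
  Read 'e': push. Stack: aedaeae
Final stack: "aedaeae" (length 7)

7


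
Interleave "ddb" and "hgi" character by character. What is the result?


Interleaving "ddb" and "hgi":
  Position 0: 'd' from first, 'h' from second => "dh"
  Position 1: 'd' from first, 'g' from second => "dg"
  Position 2: 'b' from first, 'i' from second => "bi"
Result: dhdgbi

dhdgbi


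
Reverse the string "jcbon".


Input: jcbon
Reading characters right to left:
  Position 4: 'n'
  Position 3: 'o'
  Position 2: 'b'
  Position 1: 'c'
  Position 0: 'j'
Reversed: nobcj

nobcj


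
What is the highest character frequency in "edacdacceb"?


Input: edacdacceb
Character counts:
  'a': 2
  'b': 1
  'c': 3
  'd': 2
  'e': 2
Maximum frequency: 3

3


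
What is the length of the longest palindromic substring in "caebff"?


Input: "caebff"
Checking substrings for palindromes:
  [4:6] "ff" (len 2) => palindrome
Longest palindromic substring: "ff" with length 2

2


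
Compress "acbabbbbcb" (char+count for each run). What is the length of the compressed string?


Input: acbabbbbcb
Runs:
  'a' x 1 => "a1"
  'c' x 1 => "c1"
  'b' x 1 => "b1"
  'a' x 1 => "a1"
  'b' x 4 => "b4"
  'c' x 1 => "c1"
  'b' x 1 => "b1"
Compressed: "a1c1b1a1b4c1b1"
Compressed length: 14

14


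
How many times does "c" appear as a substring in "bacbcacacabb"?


Searching for "c" in "bacbcacacabb"
Scanning each position:
  Position 0: "b" => no
  Position 1: "a" => no
  Position 2: "c" => MATCH
  Position 3: "b" => no
  Position 4: "c" => MATCH
  Position 5: "a" => no
  Position 6: "c" => MATCH
  Position 7: "a" => no
  Position 8: "c" => MATCH
  Position 9: "a" => no
  Position 10: "b" => no
  Position 11: "b" => no
Total occurrences: 4

4


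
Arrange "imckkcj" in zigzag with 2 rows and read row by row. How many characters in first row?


Zigzag "imckkcj" into 2 rows:
Placing characters:
  'i' => row 0
  'm' => row 1
  'c' => row 0
  'k' => row 1
  'k' => row 0
  'c' => row 1
  'j' => row 0
Rows:
  Row 0: "ickj"
  Row 1: "mkc"
First row length: 4

4


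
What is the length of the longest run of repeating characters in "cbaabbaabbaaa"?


Input: "cbaabbaabbaaa"
Scanning for longest run:
  Position 1 ('b'): new char, reset run to 1
  Position 2 ('a'): new char, reset run to 1
  Position 3 ('a'): continues run of 'a', length=2
  Position 4 ('b'): new char, reset run to 1
  Position 5 ('b'): continues run of 'b', length=2
  Position 6 ('a'): new char, reset run to 1
  Position 7 ('a'): continues run of 'a', length=2
  Position 8 ('b'): new char, reset run to 1
  Position 9 ('b'): continues run of 'b', length=2
  Position 10 ('a'): new char, reset run to 1
  Position 11 ('a'): continues run of 'a', length=2
  Position 12 ('a'): continues run of 'a', length=3
Longest run: 'a' with length 3

3


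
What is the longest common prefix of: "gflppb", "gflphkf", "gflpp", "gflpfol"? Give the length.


Words: gflppb, gflphkf, gflpp, gflpfol
  Position 0: all 'g' => match
  Position 1: all 'f' => match
  Position 2: all 'l' => match
  Position 3: all 'p' => match
  Position 4: ('p', 'h', 'p', 'f') => mismatch, stop
LCP = "gflp" (length 4)

4


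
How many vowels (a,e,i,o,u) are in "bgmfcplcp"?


Input: bgmfcplcp
Checking each character:
  'b' at position 0: consonant
  'g' at position 1: consonant
  'm' at position 2: consonant
  'f' at position 3: consonant
  'c' at position 4: consonant
  'p' at position 5: consonant
  'l' at position 6: consonant
  'c' at position 7: consonant
  'p' at position 8: consonant
Total vowels: 0

0


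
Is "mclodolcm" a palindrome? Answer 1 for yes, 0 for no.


Input: mclodolcm
Reversed: mclodolcm
  Compare pos 0 ('m') with pos 8 ('m'): match
  Compare pos 1 ('c') with pos 7 ('c'): match
  Compare pos 2 ('l') with pos 6 ('l'): match
  Compare pos 3 ('o') with pos 5 ('o'): match
Result: palindrome

1


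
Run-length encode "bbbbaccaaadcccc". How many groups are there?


Input: bbbbaccaaadcccc
Scanning for consecutive runs:
  Group 1: 'b' x 4 (positions 0-3)
  Group 2: 'a' x 1 (positions 4-4)
  Group 3: 'c' x 2 (positions 5-6)
  Group 4: 'a' x 3 (positions 7-9)
  Group 5: 'd' x 1 (positions 10-10)
  Group 6: 'c' x 4 (positions 11-14)
Total groups: 6

6


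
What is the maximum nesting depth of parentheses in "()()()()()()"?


Input: "()()()()()()"
Tracking depth:
  Position 0 '(': depth becomes 1
  Position 1 ')': depth becomes 0
  Position 2 '(': depth becomes 1
  Position 3 ')': depth becomes 0
  Position 4 '(': depth becomes 1
  Position 5 ')': depth becomes 0
  Position 6 '(': depth becomes 1
  Position 7 ')': depth becomes 0
  Position 8 '(': depth becomes 1
  Position 9 ')': depth becomes 0
  Position 10 '(': depth becomes 1
  Position 11 ')': depth becomes 0
Maximum depth reached: 1

1


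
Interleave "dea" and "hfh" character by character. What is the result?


Interleaving "dea" and "hfh":
  Position 0: 'd' from first, 'h' from second => "dh"
  Position 1: 'e' from first, 'f' from second => "ef"
  Position 2: 'a' from first, 'h' from second => "ah"
Result: dhefah

dhefah


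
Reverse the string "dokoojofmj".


Input: dokoojofmj
Reading characters right to left:
  Position 9: 'j'
  Position 8: 'm'
  Position 7: 'f'
  Position 6: 'o'
  Position 5: 'j'
  Position 4: 'o'
  Position 3: 'o'
  Position 2: 'k'
  Position 1: 'o'
  Position 0: 'd'
Reversed: jmfojookod

jmfojookod


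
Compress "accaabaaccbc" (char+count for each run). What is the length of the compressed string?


Input: accaabaaccbc
Runs:
  'a' x 1 => "a1"
  'c' x 2 => "c2"
  'a' x 2 => "a2"
  'b' x 1 => "b1"
  'a' x 2 => "a2"
  'c' x 2 => "c2"
  'b' x 1 => "b1"
  'c' x 1 => "c1"
Compressed: "a1c2a2b1a2c2b1c1"
Compressed length: 16

16


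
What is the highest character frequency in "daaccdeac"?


Input: daaccdeac
Character counts:
  'a': 3
  'c': 3
  'd': 2
  'e': 1
Maximum frequency: 3

3


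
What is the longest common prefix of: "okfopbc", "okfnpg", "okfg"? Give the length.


Words: okfopbc, okfnpg, okfg
  Position 0: all 'o' => match
  Position 1: all 'k' => match
  Position 2: all 'f' => match
  Position 3: ('o', 'n', 'g') => mismatch, stop
LCP = "okf" (length 3)

3


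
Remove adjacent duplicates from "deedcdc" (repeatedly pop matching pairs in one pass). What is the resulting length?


Input: deedcdc
Stack-based adjacent duplicate removal:
  Read 'd': push. Stack: d
  Read 'e': push. Stack: de
  Read 'e': matches stack top 'e' => pop. Stack: d
  Read 'd': matches stack top 'd' => pop. Stack: (empty)
  Read 'c': push. Stack: c
  Read 'd': push. Stack: cd
  Read 'c': push. Stack: cdc
Final stack: "cdc" (length 3)

3


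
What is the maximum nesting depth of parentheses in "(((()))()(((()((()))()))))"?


Input: "(((()))()(((()((()))()))))"
Tracking depth:
  Position 0 '(': depth becomes 1
  Position 1 '(': depth becomes 2
  Position 2 '(': depth becomes 3
  Position 3 '(': depth becomes 4
  Position 4 ')': depth becomes 3
  Position 5 ')': depth becomes 2
  Position 6 ')': depth becomes 1
  Position 7 '(': depth becomes 2
  Position 8 ')': depth becomes 1
  Position 9 '(': depth becomes 2
  Position 10 '(': depth becomes 3
  Position 11 '(': depth becomes 4
  Position 12 '(': depth becomes 5
  Position 13 ')': depth becomes 4
  Position 14 '(': depth becomes 5
  Position 15 '(': depth becomes 6
  Position 16 '(': depth becomes 7
  Position 17 ')': depth becomes 6
  Position 18 ')': depth becomes 5
  Position 19 ')': depth becomes 4
  Position 20 '(': depth becomes 5
  Position 21 ')': depth becomes 4
  Position 22 ')': depth becomes 3
  Position 23 ')': depth becomes 2
  Position 24 ')': depth becomes 1
  Position 25 ')': depth becomes 0
Maximum depth reached: 7

7


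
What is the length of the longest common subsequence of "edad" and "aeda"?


LCS of "edad" and "aeda"
DP table:
           a    e    d    a
      0    0    0    0    0
  e   0    0    1    1    1
  d   0    0    1    2    2
  a   0    1    1    2    3
  d   0    1    1    2    3
LCS length = dp[4][4] = 3

3


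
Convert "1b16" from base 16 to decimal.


Input: "1b16" in base 16
Positional expansion:
  Digit '1' (value 1) x 16^3 = 4096
  Digit 'b' (value 11) x 16^2 = 2816
  Digit '1' (value 1) x 16^1 = 16
  Digit '6' (value 6) x 16^0 = 6
Sum = 6934

6934


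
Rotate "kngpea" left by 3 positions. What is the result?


Input: "kngpea", rotate left by 3
First 3 characters: "kng"
Remaining characters: "pea"
Concatenate remaining + first: "pea" + "kng" = "peakng"

peakng


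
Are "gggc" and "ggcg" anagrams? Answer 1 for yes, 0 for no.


Strings: "gggc", "ggcg"
Sorted first:  cggg
Sorted second: cggg
Sorted forms match => anagrams

1


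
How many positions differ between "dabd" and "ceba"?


Comparing "dabd" and "ceba" position by position:
  Position 0: 'd' vs 'c' => DIFFER
  Position 1: 'a' vs 'e' => DIFFER
  Position 2: 'b' vs 'b' => same
  Position 3: 'd' vs 'a' => DIFFER
Positions that differ: 3

3


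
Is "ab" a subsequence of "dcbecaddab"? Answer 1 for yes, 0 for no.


Check if "ab" is a subsequence of "dcbecaddab"
Greedy scan:
  Position 0 ('d'): no match needed
  Position 1 ('c'): no match needed
  Position 2 ('b'): no match needed
  Position 3 ('e'): no match needed
  Position 4 ('c'): no match needed
  Position 5 ('a'): matches sub[0] = 'a'
  Position 6 ('d'): no match needed
  Position 7 ('d'): no match needed
  Position 8 ('a'): no match needed
  Position 9 ('b'): matches sub[1] = 'b'
All 2 characters matched => is a subsequence

1


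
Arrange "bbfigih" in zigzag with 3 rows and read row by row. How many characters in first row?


Zigzag "bbfigih" into 3 rows:
Placing characters:
  'b' => row 0
  'b' => row 1
  'f' => row 2
  'i' => row 1
  'g' => row 0
  'i' => row 1
  'h' => row 2
Rows:
  Row 0: "bg"
  Row 1: "bii"
  Row 2: "fh"
First row length: 2

2


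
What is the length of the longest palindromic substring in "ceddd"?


Input: "ceddd"
Checking substrings for palindromes:
  [2:5] "ddd" (len 3) => palindrome
  [2:4] "dd" (len 2) => palindrome
  [3:5] "dd" (len 2) => palindrome
Longest palindromic substring: "ddd" with length 3

3


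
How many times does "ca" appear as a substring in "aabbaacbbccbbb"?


Searching for "ca" in "aabbaacbbccbbb"
Scanning each position:
  Position 0: "aa" => no
  Position 1: "ab" => no
  Position 2: "bb" => no
  Position 3: "ba" => no
  Position 4: "aa" => no
  Position 5: "ac" => no
  Position 6: "cb" => no
  Position 7: "bb" => no
  Position 8: "bc" => no
  Position 9: "cc" => no
  Position 10: "cb" => no
  Position 11: "bb" => no
  Position 12: "bb" => no
Total occurrences: 0

0


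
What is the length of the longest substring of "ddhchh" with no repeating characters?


Input: "ddhchh"
Sliding window (track last position of each char):
  Position 0 ('d'): window [0,0] length 1 -- new best
  Position 1 ('d'): repeat (last at 0), move window start to 1
  Position 1 ('d'): window [1,1] length 1
  Position 2 ('h'): window [1,2] length 2 -- new best
  Position 3 ('c'): window [1,3] length 3 -- new best
  Position 4 ('h'): repeat (last at 2), move window start to 3
  Position 4 ('h'): window [3,4] length 2
  Position 5 ('h'): repeat (last at 4), move window start to 5
  Position 5 ('h'): window [5,5] length 1
Longest substring with no repeats: "dhc" with length 3

3


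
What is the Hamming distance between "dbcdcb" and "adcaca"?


Comparing "dbcdcb" and "adcaca" position by position:
  Position 0: 'd' vs 'a' => differ
  Position 1: 'b' vs 'd' => differ
  Position 2: 'c' vs 'c' => same
  Position 3: 'd' vs 'a' => differ
  Position 4: 'c' vs 'c' => same
  Position 5: 'b' vs 'a' => differ
Total differences (Hamming distance): 4

4


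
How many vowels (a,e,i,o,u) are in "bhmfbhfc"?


Input: bhmfbhfc
Checking each character:
  'b' at position 0: consonant
  'h' at position 1: consonant
  'm' at position 2: consonant
  'f' at position 3: consonant
  'b' at position 4: consonant
  'h' at position 5: consonant
  'f' at position 6: consonant
  'c' at position 7: consonant
Total vowels: 0

0


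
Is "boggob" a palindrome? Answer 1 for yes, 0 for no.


Input: boggob
Reversed: boggob
  Compare pos 0 ('b') with pos 5 ('b'): match
  Compare pos 1 ('o') with pos 4 ('o'): match
  Compare pos 2 ('g') with pos 3 ('g'): match
Result: palindrome

1


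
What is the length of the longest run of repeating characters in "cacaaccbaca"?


Input: "cacaaccbaca"
Scanning for longest run:
  Position 1 ('a'): new char, reset run to 1
  Position 2 ('c'): new char, reset run to 1
  Position 3 ('a'): new char, reset run to 1
  Position 4 ('a'): continues run of 'a', length=2
  Position 5 ('c'): new char, reset run to 1
  Position 6 ('c'): continues run of 'c', length=2
  Position 7 ('b'): new char, reset run to 1
  Position 8 ('a'): new char, reset run to 1
  Position 9 ('c'): new char, reset run to 1
  Position 10 ('a'): new char, reset run to 1
Longest run: 'a' with length 2

2


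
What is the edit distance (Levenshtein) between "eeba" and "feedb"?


Computing edit distance: "eeba" -> "feedb"
DP table:
           f    e    e    d    b
      0    1    2    3    4    5
  e   1    1    1    2    3    4
  e   2    2    1    1    2    3
  b   3    3    2    2    2    2
  a   4    4    3    3    3    3
Edit distance = dp[4][5] = 3

3


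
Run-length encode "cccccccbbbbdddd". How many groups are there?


Input: cccccccbbbbdddd
Scanning for consecutive runs:
  Group 1: 'c' x 7 (positions 0-6)
  Group 2: 'b' x 4 (positions 7-10)
  Group 3: 'd' x 4 (positions 11-14)
Total groups: 3

3


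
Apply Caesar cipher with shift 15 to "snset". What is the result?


Caesar cipher: shift "snset" by 15
  's' (pos 18) + 15 = pos 7 = 'h'
  'n' (pos 13) + 15 = pos 2 = 'c'
  's' (pos 18) + 15 = pos 7 = 'h'
  'e' (pos 4) + 15 = pos 19 = 't'
  't' (pos 19) + 15 = pos 8 = 'i'
Result: hchti

hchti


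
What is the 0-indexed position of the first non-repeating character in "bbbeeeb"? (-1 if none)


Input: bbbeeeb
Character frequencies:
  'b': 4
  'e': 3
Scanning left to right for freq == 1:
  Position 0 ('b'): freq=4, skip
  Position 1 ('b'): freq=4, skip
  Position 2 ('b'): freq=4, skip
  Position 3 ('e'): freq=3, skip
  Position 4 ('e'): freq=3, skip
  Position 5 ('e'): freq=3, skip
  Position 6 ('b'): freq=4, skip
  No unique character found => answer = -1

-1


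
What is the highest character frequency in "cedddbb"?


Input: cedddbb
Character counts:
  'b': 2
  'c': 1
  'd': 3
  'e': 1
Maximum frequency: 3

3


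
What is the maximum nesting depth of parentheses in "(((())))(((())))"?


Input: "(((())))(((())))"
Tracking depth:
  Position 0 '(': depth becomes 1
  Position 1 '(': depth becomes 2
  Position 2 '(': depth becomes 3
  Position 3 '(': depth becomes 4
  Position 4 ')': depth becomes 3
  Position 5 ')': depth becomes 2
  Position 6 ')': depth becomes 1
  Position 7 ')': depth becomes 0
  Position 8 '(': depth becomes 1
  Position 9 '(': depth becomes 2
  Position 10 '(': depth becomes 3
  Position 11 '(': depth becomes 4
  Position 12 ')': depth becomes 3
  Position 13 ')': depth becomes 2
  Position 14 ')': depth becomes 1
  Position 15 ')': depth becomes 0
Maximum depth reached: 4

4


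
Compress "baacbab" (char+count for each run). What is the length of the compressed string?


Input: baacbab
Runs:
  'b' x 1 => "b1"
  'a' x 2 => "a2"
  'c' x 1 => "c1"
  'b' x 1 => "b1"
  'a' x 1 => "a1"
  'b' x 1 => "b1"
Compressed: "b1a2c1b1a1b1"
Compressed length: 12

12


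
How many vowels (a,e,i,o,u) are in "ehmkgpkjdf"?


Input: ehmkgpkjdf
Checking each character:
  'e' at position 0: vowel (running total: 1)
  'h' at position 1: consonant
  'm' at position 2: consonant
  'k' at position 3: consonant
  'g' at position 4: consonant
  'p' at position 5: consonant
  'k' at position 6: consonant
  'j' at position 7: consonant
  'd' at position 8: consonant
  'f' at position 9: consonant
Total vowels: 1

1


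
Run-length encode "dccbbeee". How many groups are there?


Input: dccbbeee
Scanning for consecutive runs:
  Group 1: 'd' x 1 (positions 0-0)
  Group 2: 'c' x 2 (positions 1-2)
  Group 3: 'b' x 2 (positions 3-4)
  Group 4: 'e' x 3 (positions 5-7)
Total groups: 4

4


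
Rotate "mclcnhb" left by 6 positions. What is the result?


Input: "mclcnhb", rotate left by 6
First 6 characters: "mclcnh"
Remaining characters: "b"
Concatenate remaining + first: "b" + "mclcnh" = "bmclcnh"

bmclcnh


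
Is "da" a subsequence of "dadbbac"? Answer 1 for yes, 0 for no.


Check if "da" is a subsequence of "dadbbac"
Greedy scan:
  Position 0 ('d'): matches sub[0] = 'd'
  Position 1 ('a'): matches sub[1] = 'a'
  Position 2 ('d'): no match needed
  Position 3 ('b'): no match needed
  Position 4 ('b'): no match needed
  Position 5 ('a'): no match needed
  Position 6 ('c'): no match needed
All 2 characters matched => is a subsequence

1


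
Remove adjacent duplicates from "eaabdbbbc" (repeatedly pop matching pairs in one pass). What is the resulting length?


Input: eaabdbbbc
Stack-based adjacent duplicate removal:
  Read 'e': push. Stack: e
  Read 'a': push. Stack: ea
  Read 'a': matches stack top 'a' => pop. Stack: e
  Read 'b': push. Stack: eb
  Read 'd': push. Stack: ebd
  Read 'b': push. Stack: ebdb
  Read 'b': matches stack top 'b' => pop. Stack: ebd
  Read 'b': push. Stack: ebdb
  Read 'c': push. Stack: ebdbc
Final stack: "ebdbc" (length 5)

5


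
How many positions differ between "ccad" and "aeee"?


Comparing "ccad" and "aeee" position by position:
  Position 0: 'c' vs 'a' => DIFFER
  Position 1: 'c' vs 'e' => DIFFER
  Position 2: 'a' vs 'e' => DIFFER
  Position 3: 'd' vs 'e' => DIFFER
Positions that differ: 4

4


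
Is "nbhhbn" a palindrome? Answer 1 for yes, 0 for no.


Input: nbhhbn
Reversed: nbhhbn
  Compare pos 0 ('n') with pos 5 ('n'): match
  Compare pos 1 ('b') with pos 4 ('b'): match
  Compare pos 2 ('h') with pos 3 ('h'): match
Result: palindrome

1


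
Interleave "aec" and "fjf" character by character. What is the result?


Interleaving "aec" and "fjf":
  Position 0: 'a' from first, 'f' from second => "af"
  Position 1: 'e' from first, 'j' from second => "ej"
  Position 2: 'c' from first, 'f' from second => "cf"
Result: afejcf

afejcf


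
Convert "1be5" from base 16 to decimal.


Input: "1be5" in base 16
Positional expansion:
  Digit '1' (value 1) x 16^3 = 4096
  Digit 'b' (value 11) x 16^2 = 2816
  Digit 'e' (value 14) x 16^1 = 224
  Digit '5' (value 5) x 16^0 = 5
Sum = 7141

7141


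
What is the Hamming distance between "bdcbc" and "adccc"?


Comparing "bdcbc" and "adccc" position by position:
  Position 0: 'b' vs 'a' => differ
  Position 1: 'd' vs 'd' => same
  Position 2: 'c' vs 'c' => same
  Position 3: 'b' vs 'c' => differ
  Position 4: 'c' vs 'c' => same
Total differences (Hamming distance): 2

2


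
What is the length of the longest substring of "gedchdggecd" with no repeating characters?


Input: "gedchdggecd"
Sliding window (track last position of each char):
  Position 0 ('g'): window [0,0] length 1 -- new best
  Position 1 ('e'): window [0,1] length 2 -- new best
  Position 2 ('d'): window [0,2] length 3 -- new best
  Position 3 ('c'): window [0,3] length 4 -- new best
  Position 4 ('h'): window [0,4] length 5 -- new best
  Position 5 ('d'): repeat (last at 2), move window start to 3
  Position 5 ('d'): window [3,5] length 3
  Position 6 ('g'): window [3,6] length 4
  Position 7 ('g'): repeat (last at 6), move window start to 7
  Position 7 ('g'): window [7,7] length 1
  Position 8 ('e'): window [7,8] length 2
  Position 9 ('c'): window [7,9] length 3
  Position 10 ('d'): window [7,10] length 4
Longest substring with no repeats: "gedch" with length 5

5


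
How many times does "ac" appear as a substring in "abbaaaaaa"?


Searching for "ac" in "abbaaaaaa"
Scanning each position:
  Position 0: "ab" => no
  Position 1: "bb" => no
  Position 2: "ba" => no
  Position 3: "aa" => no
  Position 4: "aa" => no
  Position 5: "aa" => no
  Position 6: "aa" => no
  Position 7: "aa" => no
Total occurrences: 0

0


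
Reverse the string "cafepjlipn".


Input: cafepjlipn
Reading characters right to left:
  Position 9: 'n'
  Position 8: 'p'
  Position 7: 'i'
  Position 6: 'l'
  Position 5: 'j'
  Position 4: 'p'
  Position 3: 'e'
  Position 2: 'f'
  Position 1: 'a'
  Position 0: 'c'
Reversed: npiljpefac

npiljpefac


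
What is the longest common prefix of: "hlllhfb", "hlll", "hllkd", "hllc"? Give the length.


Words: hlllhfb, hlll, hllkd, hllc
  Position 0: all 'h' => match
  Position 1: all 'l' => match
  Position 2: all 'l' => match
  Position 3: ('l', 'l', 'k', 'c') => mismatch, stop
LCP = "hll" (length 3)

3


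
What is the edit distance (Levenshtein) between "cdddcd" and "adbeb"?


Computing edit distance: "cdddcd" -> "adbeb"
DP table:
           a    d    b    e    b
      0    1    2    3    4    5
  c   1    1    2    3    4    5
  d   2    2    1    2    3    4
  d   3    3    2    2    3    4
  d   4    4    3    3    3    4
  c   5    5    4    4    4    4
  d   6    6    5    5    5    5
Edit distance = dp[6][5] = 5

5


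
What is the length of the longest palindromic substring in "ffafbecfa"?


Input: "ffafbecfa"
Checking substrings for palindromes:
  [1:4] "faf" (len 3) => palindrome
  [0:2] "ff" (len 2) => palindrome
Longest palindromic substring: "faf" with length 3

3


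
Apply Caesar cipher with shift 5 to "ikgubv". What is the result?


Caesar cipher: shift "ikgubv" by 5
  'i' (pos 8) + 5 = pos 13 = 'n'
  'k' (pos 10) + 5 = pos 15 = 'p'
  'g' (pos 6) + 5 = pos 11 = 'l'
  'u' (pos 20) + 5 = pos 25 = 'z'
  'b' (pos 1) + 5 = pos 6 = 'g'
  'v' (pos 21) + 5 = pos 0 = 'a'
Result: nplzga

nplzga


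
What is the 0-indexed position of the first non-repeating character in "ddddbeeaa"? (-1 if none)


Input: ddddbeeaa
Character frequencies:
  'a': 2
  'b': 1
  'd': 4
  'e': 2
Scanning left to right for freq == 1:
  Position 0 ('d'): freq=4, skip
  Position 1 ('d'): freq=4, skip
  Position 2 ('d'): freq=4, skip
  Position 3 ('d'): freq=4, skip
  Position 4 ('b'): unique! => answer = 4

4


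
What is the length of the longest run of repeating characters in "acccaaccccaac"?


Input: "acccaaccccaac"
Scanning for longest run:
  Position 1 ('c'): new char, reset run to 1
  Position 2 ('c'): continues run of 'c', length=2
  Position 3 ('c'): continues run of 'c', length=3
  Position 4 ('a'): new char, reset run to 1
  Position 5 ('a'): continues run of 'a', length=2
  Position 6 ('c'): new char, reset run to 1
  Position 7 ('c'): continues run of 'c', length=2
  Position 8 ('c'): continues run of 'c', length=3
  Position 9 ('c'): continues run of 'c', length=4
  Position 10 ('a'): new char, reset run to 1
  Position 11 ('a'): continues run of 'a', length=2
  Position 12 ('c'): new char, reset run to 1
Longest run: 'c' with length 4

4


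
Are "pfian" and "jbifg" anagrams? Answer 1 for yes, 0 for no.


Strings: "pfian", "jbifg"
Sorted first:  afinp
Sorted second: bfgij
Differ at position 0: 'a' vs 'b' => not anagrams

0


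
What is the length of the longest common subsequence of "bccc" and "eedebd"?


LCS of "bccc" and "eedebd"
DP table:
           e    e    d    e    b    d
      0    0    0    0    0    0    0
  b   0    0    0    0    0    1    1
  c   0    0    0    0    0    1    1
  c   0    0    0    0    0    1    1
  c   0    0    0    0    0    1    1
LCS length = dp[4][6] = 1

1


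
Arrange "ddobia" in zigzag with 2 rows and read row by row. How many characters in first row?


Zigzag "ddobia" into 2 rows:
Placing characters:
  'd' => row 0
  'd' => row 1
  'o' => row 0
  'b' => row 1
  'i' => row 0
  'a' => row 1
Rows:
  Row 0: "doi"
  Row 1: "dba"
First row length: 3

3


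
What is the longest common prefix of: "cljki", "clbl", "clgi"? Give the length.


Words: cljki, clbl, clgi
  Position 0: all 'c' => match
  Position 1: all 'l' => match
  Position 2: ('j', 'b', 'g') => mismatch, stop
LCP = "cl" (length 2)

2


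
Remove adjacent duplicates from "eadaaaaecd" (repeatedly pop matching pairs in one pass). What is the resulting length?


Input: eadaaaaecd
Stack-based adjacent duplicate removal:
  Read 'e': push. Stack: e
  Read 'a': push. Stack: ea
  Read 'd': push. Stack: ead
  Read 'a': push. Stack: eada
  Read 'a': matches stack top 'a' => pop. Stack: ead
  Read 'a': push. Stack: eada
  Read 'a': matches stack top 'a' => pop. Stack: ead
  Read 'e': push. Stack: eade
  Read 'c': push. Stack: eadec
  Read 'd': push. Stack: eadecd
Final stack: "eadecd" (length 6)

6


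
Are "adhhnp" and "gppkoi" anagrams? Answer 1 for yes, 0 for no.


Strings: "adhhnp", "gppkoi"
Sorted first:  adhhnp
Sorted second: gikopp
Differ at position 0: 'a' vs 'g' => not anagrams

0


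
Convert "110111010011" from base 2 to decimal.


Input: "110111010011" in base 2
Positional expansion:
  Digit '1' (value 1) x 2^11 = 2048
  Digit '1' (value 1) x 2^10 = 1024
  Digit '0' (value 0) x 2^9 = 0
  Digit '1' (value 1) x 2^8 = 256
  Digit '1' (value 1) x 2^7 = 128
  Digit '1' (value 1) x 2^6 = 64
  Digit '0' (value 0) x 2^5 = 0
  Digit '1' (value 1) x 2^4 = 16
  Digit '0' (value 0) x 2^3 = 0
  Digit '0' (value 0) x 2^2 = 0
  Digit '1' (value 1) x 2^1 = 2
  Digit '1' (value 1) x 2^0 = 1
Sum = 3539

3539


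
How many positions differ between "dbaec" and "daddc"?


Comparing "dbaec" and "daddc" position by position:
  Position 0: 'd' vs 'd' => same
  Position 1: 'b' vs 'a' => DIFFER
  Position 2: 'a' vs 'd' => DIFFER
  Position 3: 'e' vs 'd' => DIFFER
  Position 4: 'c' vs 'c' => same
Positions that differ: 3

3


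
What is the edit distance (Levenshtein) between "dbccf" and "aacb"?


Computing edit distance: "dbccf" -> "aacb"
DP table:
           a    a    c    b
      0    1    2    3    4
  d   1    1    2    3    4
  b   2    2    2    3    3
  c   3    3    3    2    3
  c   4    4    4    3    3
  f   5    5    5    4    4
Edit distance = dp[5][4] = 4

4


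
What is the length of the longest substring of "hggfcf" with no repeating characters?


Input: "hggfcf"
Sliding window (track last position of each char):
  Position 0 ('h'): window [0,0] length 1 -- new best
  Position 1 ('g'): window [0,1] length 2 -- new best
  Position 2 ('g'): repeat (last at 1), move window start to 2
  Position 2 ('g'): window [2,2] length 1
  Position 3 ('f'): window [2,3] length 2
  Position 4 ('c'): window [2,4] length 3 -- new best
  Position 5 ('f'): repeat (last at 3), move window start to 4
  Position 5 ('f'): window [4,5] length 2
Longest substring with no repeats: "gfc" with length 3

3


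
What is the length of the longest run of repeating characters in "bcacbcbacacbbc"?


Input: "bcacbcbacacbbc"
Scanning for longest run:
  Position 1 ('c'): new char, reset run to 1
  Position 2 ('a'): new char, reset run to 1
  Position 3 ('c'): new char, reset run to 1
  Position 4 ('b'): new char, reset run to 1
  Position 5 ('c'): new char, reset run to 1
  Position 6 ('b'): new char, reset run to 1
  Position 7 ('a'): new char, reset run to 1
  Position 8 ('c'): new char, reset run to 1
  Position 9 ('a'): new char, reset run to 1
  Position 10 ('c'): new char, reset run to 1
  Position 11 ('b'): new char, reset run to 1
  Position 12 ('b'): continues run of 'b', length=2
  Position 13 ('c'): new char, reset run to 1
Longest run: 'b' with length 2

2


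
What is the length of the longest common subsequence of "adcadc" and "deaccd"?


LCS of "adcadc" and "deaccd"
DP table:
           d    e    a    c    c    d
      0    0    0    0    0    0    0
  a   0    0    0    1    1    1    1
  d   0    1    1    1    1    1    2
  c   0    1    1    1    2    2    2
  a   0    1    1    2    2    2    2
  d   0    1    1    2    2    2    3
  c   0    1    1    2    3    3    3
LCS length = dp[6][6] = 3

3


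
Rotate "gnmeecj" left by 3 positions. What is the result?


Input: "gnmeecj", rotate left by 3
First 3 characters: "gnm"
Remaining characters: "eecj"
Concatenate remaining + first: "eecj" + "gnm" = "eecjgnm"

eecjgnm


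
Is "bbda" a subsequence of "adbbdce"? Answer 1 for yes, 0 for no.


Check if "bbda" is a subsequence of "adbbdce"
Greedy scan:
  Position 0 ('a'): no match needed
  Position 1 ('d'): no match needed
  Position 2 ('b'): matches sub[0] = 'b'
  Position 3 ('b'): matches sub[1] = 'b'
  Position 4 ('d'): matches sub[2] = 'd'
  Position 5 ('c'): no match needed
  Position 6 ('e'): no match needed
Only matched 3/4 characters => not a subsequence

0


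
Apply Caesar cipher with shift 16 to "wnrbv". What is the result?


Caesar cipher: shift "wnrbv" by 16
  'w' (pos 22) + 16 = pos 12 = 'm'
  'n' (pos 13) + 16 = pos 3 = 'd'
  'r' (pos 17) + 16 = pos 7 = 'h'
  'b' (pos 1) + 16 = pos 17 = 'r'
  'v' (pos 21) + 16 = pos 11 = 'l'
Result: mdhrl

mdhrl


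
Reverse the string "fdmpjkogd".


Input: fdmpjkogd
Reading characters right to left:
  Position 8: 'd'
  Position 7: 'g'
  Position 6: 'o'
  Position 5: 'k'
  Position 4: 'j'
  Position 3: 'p'
  Position 2: 'm'
  Position 1: 'd'
  Position 0: 'f'
Reversed: dgokjpmdf

dgokjpmdf


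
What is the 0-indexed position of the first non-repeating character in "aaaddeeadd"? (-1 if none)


Input: aaaddeeadd
Character frequencies:
  'a': 4
  'd': 4
  'e': 2
Scanning left to right for freq == 1:
  Position 0 ('a'): freq=4, skip
  Position 1 ('a'): freq=4, skip
  Position 2 ('a'): freq=4, skip
  Position 3 ('d'): freq=4, skip
  Position 4 ('d'): freq=4, skip
  Position 5 ('e'): freq=2, skip
  Position 6 ('e'): freq=2, skip
  Position 7 ('a'): freq=4, skip
  Position 8 ('d'): freq=4, skip
  Position 9 ('d'): freq=4, skip
  No unique character found => answer = -1

-1


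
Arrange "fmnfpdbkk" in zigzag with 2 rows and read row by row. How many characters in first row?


Zigzag "fmnfpdbkk" into 2 rows:
Placing characters:
  'f' => row 0
  'm' => row 1
  'n' => row 0
  'f' => row 1
  'p' => row 0
  'd' => row 1
  'b' => row 0
  'k' => row 1
  'k' => row 0
Rows:
  Row 0: "fnpbk"
  Row 1: "mfdk"
First row length: 5

5


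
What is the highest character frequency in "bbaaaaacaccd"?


Input: bbaaaaacaccd
Character counts:
  'a': 6
  'b': 2
  'c': 3
  'd': 1
Maximum frequency: 6

6


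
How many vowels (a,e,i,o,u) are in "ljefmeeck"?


Input: ljefmeeck
Checking each character:
  'l' at position 0: consonant
  'j' at position 1: consonant
  'e' at position 2: vowel (running total: 1)
  'f' at position 3: consonant
  'm' at position 4: consonant
  'e' at position 5: vowel (running total: 2)
  'e' at position 6: vowel (running total: 3)
  'c' at position 7: consonant
  'k' at position 8: consonant
Total vowels: 3

3
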